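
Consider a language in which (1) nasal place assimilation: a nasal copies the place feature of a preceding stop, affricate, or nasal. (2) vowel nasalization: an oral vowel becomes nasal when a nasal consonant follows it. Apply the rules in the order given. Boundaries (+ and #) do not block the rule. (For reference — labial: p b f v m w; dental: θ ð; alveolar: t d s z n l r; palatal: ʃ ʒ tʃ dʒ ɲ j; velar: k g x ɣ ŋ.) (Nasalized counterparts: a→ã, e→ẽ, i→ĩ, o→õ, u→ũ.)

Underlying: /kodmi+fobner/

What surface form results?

Rule 1: /m/ after /d/ (alveolar) → [n]
Rule 1: /n/ after /b/ (labial) → [m]
After rule 1: kodni+fobmer
Rule 2: no segment meets the rule's conditions; no change.

[kodni+fobmer]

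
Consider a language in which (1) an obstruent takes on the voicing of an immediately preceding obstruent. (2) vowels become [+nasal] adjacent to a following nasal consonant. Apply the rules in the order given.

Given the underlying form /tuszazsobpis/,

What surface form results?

Rule 1: /z/ after /s/ (voiceless) → [s]
Rule 1: /s/ after /z/ (voiced) → [z]
Rule 1: /p/ after /b/ (voiced) → [b]
After rule 1: tussazzobbis
Rule 2: no segment meets the rule's conditions; no change.

[tussazzobbis]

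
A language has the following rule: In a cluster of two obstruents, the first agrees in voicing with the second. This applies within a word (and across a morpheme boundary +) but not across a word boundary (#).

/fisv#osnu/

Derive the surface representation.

/s/ before /v/ (voiced) → [z]

[fizv#osnu]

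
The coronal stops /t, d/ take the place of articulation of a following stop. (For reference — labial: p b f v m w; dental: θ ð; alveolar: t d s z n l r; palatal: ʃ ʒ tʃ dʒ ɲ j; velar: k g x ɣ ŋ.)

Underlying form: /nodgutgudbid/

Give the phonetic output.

[noggukgubbid]

/d/ before /g/ (velar) → [g]
/t/ before /g/ (velar) → [k]
/d/ before /b/ (labial) → [b]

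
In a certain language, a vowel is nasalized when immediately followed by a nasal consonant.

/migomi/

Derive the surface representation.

/o/ before nasal /m/ → [õ]

[migõmi]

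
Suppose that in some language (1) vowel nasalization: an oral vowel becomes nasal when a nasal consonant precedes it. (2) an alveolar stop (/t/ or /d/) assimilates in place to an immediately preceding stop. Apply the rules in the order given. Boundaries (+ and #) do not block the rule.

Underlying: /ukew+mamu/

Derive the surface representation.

Rule 1: /a/ after nasal /m/ → [ã]
Rule 1: /u/ after nasal /m/ → [ũ]
After rule 1: ukew+mãmũ
Rule 2: no segment meets the rule's conditions; no change.

[ukew+mãmũ]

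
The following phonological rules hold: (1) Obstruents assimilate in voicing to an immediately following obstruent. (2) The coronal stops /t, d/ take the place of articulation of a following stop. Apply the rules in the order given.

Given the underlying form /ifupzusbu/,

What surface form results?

Rule 1: /p/ before /z/ (voiced) → [b]
Rule 1: /s/ before /b/ (voiced) → [z]
After rule 1: ifubzuzbu
Rule 2: no segment meets the rule's conditions; no change.

[ifubzuzbu]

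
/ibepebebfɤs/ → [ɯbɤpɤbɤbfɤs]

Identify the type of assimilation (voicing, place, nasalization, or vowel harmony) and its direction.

/i/→[ɯ] /e/→[ɤ] /e/→[ɤ] /e/→[ɤ].
Vowels agree with the last vowel, so the harmony is regressive.

vowel harmony, regressive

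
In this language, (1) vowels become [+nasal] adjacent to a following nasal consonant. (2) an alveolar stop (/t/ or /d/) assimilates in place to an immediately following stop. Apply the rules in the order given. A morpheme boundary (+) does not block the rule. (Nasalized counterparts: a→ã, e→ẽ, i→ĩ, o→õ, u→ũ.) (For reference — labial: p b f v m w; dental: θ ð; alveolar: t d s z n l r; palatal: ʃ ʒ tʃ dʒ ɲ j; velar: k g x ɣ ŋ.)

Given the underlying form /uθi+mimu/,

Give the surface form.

Rule 1: /i/ before nasal /m/ → [ĩ]
Rule 1: /i/ before nasal /m/ → [ĩ]
After rule 1: uθĩ+mĩmu
Rule 2: no segment meets the rule's conditions; no change.

[uθĩ+mĩmu]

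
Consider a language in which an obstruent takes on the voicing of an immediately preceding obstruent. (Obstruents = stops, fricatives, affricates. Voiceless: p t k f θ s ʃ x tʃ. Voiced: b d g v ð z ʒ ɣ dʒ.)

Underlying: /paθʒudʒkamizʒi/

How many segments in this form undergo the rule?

2

/ʒ/ after /θ/ (voiceless) → [ʃ]
/k/ after /dʒ/ (voiced) → [g]
2 segments change.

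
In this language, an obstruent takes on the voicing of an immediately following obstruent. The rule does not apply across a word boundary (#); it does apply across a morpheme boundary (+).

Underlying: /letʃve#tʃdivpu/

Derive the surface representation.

/tʃ/ before /v/ (voiced) → [dʒ]
/tʃ/ before /d/ (voiced) → [dʒ]
/v/ before /p/ (voiceless) → [f]

[ledʒve#dʒdifpu]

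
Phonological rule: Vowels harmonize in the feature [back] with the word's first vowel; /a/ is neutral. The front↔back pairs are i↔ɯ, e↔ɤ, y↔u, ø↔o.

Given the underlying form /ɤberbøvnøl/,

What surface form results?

[ɤbɤrbovnol]

/e/ harmonizes with /ɤ/ ([+back]) → [ɤ]
/ø/ harmonizes with /ɤ/ ([+back]) → [o]
/ø/ harmonizes with /ɤ/ ([+back]) → [o]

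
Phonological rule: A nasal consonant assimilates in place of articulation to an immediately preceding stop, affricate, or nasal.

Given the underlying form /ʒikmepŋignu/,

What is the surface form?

[ʒikŋepmigŋu]

/m/ after /k/ (velar) → [ŋ]
/ŋ/ after /p/ (labial) → [m]
/n/ after /g/ (velar) → [ŋ]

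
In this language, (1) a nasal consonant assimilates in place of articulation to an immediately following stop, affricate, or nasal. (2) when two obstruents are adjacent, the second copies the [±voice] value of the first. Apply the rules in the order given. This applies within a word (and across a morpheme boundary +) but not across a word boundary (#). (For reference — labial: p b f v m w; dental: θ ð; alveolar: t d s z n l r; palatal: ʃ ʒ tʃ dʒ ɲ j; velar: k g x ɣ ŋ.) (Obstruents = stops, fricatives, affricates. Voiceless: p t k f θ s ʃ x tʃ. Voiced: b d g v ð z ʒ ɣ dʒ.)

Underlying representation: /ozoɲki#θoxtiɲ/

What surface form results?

[ozoŋki#θoxtiɲ]

Rule 1: /ɲ/ before /k/ (velar) → [ŋ]
After rule 1: ozoŋki#θoxtiɲ
Rule 2: no segment meets the rule's conditions; no change.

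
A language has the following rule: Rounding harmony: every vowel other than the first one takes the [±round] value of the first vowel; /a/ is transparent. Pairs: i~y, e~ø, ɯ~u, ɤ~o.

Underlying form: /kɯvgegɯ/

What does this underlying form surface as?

[kɯvgegɯ]

no segment meets the rule's conditions; no change.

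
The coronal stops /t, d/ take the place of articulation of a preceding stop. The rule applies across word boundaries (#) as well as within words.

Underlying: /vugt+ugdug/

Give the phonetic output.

/t/ after /g/ (velar) → [k]
/d/ after /g/ (velar) → [g]

[vugk+uggug]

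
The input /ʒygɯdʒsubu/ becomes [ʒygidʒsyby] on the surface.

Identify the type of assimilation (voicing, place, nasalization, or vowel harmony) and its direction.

vowel harmony, progressive

/ɯ/→[i] /u/→[y] /u/→[y].
Vowels agree with the first vowel, so the harmony is progressive.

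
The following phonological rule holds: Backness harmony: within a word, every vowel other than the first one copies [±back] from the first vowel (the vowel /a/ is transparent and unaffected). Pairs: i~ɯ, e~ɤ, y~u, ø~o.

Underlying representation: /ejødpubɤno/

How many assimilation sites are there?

3

/u/ harmonizes with /e/ ([-back]) → [y]
/ɤ/ harmonizes with /e/ ([-back]) → [e]
/o/ harmonizes with /e/ ([-back]) → [ø]
3 segments change.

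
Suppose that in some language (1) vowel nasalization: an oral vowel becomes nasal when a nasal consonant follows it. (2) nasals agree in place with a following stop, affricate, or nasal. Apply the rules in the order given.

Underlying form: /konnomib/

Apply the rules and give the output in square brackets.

Rule 1: /o/ before nasal /n/ → [õ]
Rule 1: /o/ before nasal /m/ → [õ]
After rule 1: kõnnõmib
Rule 2: no segment meets the rule's conditions; no change.

[kõnnõmib]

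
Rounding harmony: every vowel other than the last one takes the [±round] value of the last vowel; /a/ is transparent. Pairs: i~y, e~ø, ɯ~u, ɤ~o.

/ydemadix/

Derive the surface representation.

[idemadix]

/y/ harmonizes with /i/ ([-round]) → [i]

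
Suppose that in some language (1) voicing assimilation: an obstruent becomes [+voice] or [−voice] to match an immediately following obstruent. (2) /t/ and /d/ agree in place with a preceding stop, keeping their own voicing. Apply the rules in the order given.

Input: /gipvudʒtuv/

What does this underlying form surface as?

[gibvutʃtuv]

Rule 1: /p/ before /v/ (voiced) → [b]
Rule 1: /dʒ/ before /t/ (voiceless) → [tʃ]
After rule 1: gibvutʃtuv
Rule 2: no segment meets the rule's conditions; no change.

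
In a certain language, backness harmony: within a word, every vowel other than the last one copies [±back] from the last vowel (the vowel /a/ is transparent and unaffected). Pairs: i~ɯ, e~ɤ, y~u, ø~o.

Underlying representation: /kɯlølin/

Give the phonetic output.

[kilølin]

/ɯ/ harmonizes with /i/ ([-back]) → [i]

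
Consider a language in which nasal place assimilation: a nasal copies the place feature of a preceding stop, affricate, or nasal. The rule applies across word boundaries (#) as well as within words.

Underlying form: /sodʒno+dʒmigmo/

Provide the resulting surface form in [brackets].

/n/ after /dʒ/ (palatal) → [ɲ]
/m/ after /dʒ/ (palatal) → [ɲ]
/m/ after /g/ (velar) → [ŋ]

[sodʒɲo+dʒɲigŋo]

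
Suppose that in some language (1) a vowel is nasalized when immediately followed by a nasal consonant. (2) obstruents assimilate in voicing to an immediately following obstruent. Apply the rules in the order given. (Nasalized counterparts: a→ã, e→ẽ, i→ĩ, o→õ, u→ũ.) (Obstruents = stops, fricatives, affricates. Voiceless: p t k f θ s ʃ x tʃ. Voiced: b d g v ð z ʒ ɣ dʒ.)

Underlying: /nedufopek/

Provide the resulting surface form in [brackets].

Rule 1: no segment meets the rule's conditions; no change.
After rule 1: nedufopek
Rule 2: no segment meets the rule's conditions; no change.

[nedufopek]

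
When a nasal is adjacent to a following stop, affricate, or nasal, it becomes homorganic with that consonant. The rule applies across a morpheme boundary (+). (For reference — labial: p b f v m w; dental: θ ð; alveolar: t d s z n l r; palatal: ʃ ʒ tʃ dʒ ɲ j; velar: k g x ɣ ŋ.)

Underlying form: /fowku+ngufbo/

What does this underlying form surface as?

[fowku+ŋgufbo]

/n/ before /g/ (velar) → [ŋ]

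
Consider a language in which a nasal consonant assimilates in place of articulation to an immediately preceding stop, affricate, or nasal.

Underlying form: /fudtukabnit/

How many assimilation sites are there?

1

/n/ after /b/ (labial) → [m]
1 segment changes.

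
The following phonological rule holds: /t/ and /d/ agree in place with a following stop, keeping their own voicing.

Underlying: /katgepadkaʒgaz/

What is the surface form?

/t/ before /g/ (velar) → [k]
/d/ before /k/ (velar) → [g]

[kakgepagkaʒgaz]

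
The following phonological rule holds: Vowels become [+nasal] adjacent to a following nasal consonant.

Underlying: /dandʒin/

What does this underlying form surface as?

[dãndʒĩn]

/a/ before nasal /n/ → [ã]
/i/ before nasal /n/ → [ĩ]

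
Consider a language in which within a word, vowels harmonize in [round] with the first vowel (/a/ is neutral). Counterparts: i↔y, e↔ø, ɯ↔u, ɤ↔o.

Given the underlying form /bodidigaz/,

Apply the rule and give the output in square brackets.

/i/ harmonizes with /o/ ([+round]) → [y]
/i/ harmonizes with /o/ ([+round]) → [y]

[bodydygaz]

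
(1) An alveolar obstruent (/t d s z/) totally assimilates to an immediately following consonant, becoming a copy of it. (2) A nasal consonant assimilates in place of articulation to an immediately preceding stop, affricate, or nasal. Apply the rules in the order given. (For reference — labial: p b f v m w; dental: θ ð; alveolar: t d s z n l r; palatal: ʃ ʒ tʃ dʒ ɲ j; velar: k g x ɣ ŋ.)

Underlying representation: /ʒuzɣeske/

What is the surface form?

Rule 1: /z/ before /ɣ/ → [ɣ] (total assimilation)
Rule 1: /s/ before /k/ → [k] (total assimilation)
After rule 1: ʒuɣɣekke
Rule 2: no segment meets the rule's conditions; no change.

[ʒuɣɣekke]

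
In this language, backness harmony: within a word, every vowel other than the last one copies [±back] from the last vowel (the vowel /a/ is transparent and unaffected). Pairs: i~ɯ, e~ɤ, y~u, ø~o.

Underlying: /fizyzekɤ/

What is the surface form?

/i/ harmonizes with /ɤ/ ([+back]) → [ɯ]
/y/ harmonizes with /ɤ/ ([+back]) → [u]
/e/ harmonizes with /ɤ/ ([+back]) → [ɤ]

[fɯzuzɤkɤ]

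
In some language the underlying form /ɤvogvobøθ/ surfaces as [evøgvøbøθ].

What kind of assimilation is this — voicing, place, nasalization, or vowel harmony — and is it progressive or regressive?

vowel harmony, regressive

/ɤ/→[e] /o/→[ø] /o/→[ø].
Vowels agree with the last vowel, so the harmony is regressive.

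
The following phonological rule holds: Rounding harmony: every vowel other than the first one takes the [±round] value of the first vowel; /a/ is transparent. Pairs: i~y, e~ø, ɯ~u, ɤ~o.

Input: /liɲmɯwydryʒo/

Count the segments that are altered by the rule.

/y/ harmonizes with /i/ ([-round]) → [i]
/y/ harmonizes with /i/ ([-round]) → [i]
/o/ harmonizes with /i/ ([-round]) → [ɤ]
3 segments change.

3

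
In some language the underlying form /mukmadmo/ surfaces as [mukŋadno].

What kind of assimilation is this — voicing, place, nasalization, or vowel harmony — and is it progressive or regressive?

place assimilation, progressive

/m/→[ŋ] /m/→[n].
Each target copies a feature from the preceding segment, so the direction is progressive.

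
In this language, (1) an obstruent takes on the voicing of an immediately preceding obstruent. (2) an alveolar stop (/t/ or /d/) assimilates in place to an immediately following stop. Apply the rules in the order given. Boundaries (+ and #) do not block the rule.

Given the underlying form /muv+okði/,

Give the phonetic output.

[muv+okθi]

Rule 1: /ð/ after /k/ (voiceless) → [θ]
After rule 1: muv+okθi
Rule 2: no segment meets the rule's conditions; no change.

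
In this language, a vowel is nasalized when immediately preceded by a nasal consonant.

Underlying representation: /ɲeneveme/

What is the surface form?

[ɲẽnẽvemẽ]

/e/ after nasal /ɲ/ → [ẽ]
/e/ after nasal /n/ → [ẽ]
/e/ after nasal /m/ → [ẽ]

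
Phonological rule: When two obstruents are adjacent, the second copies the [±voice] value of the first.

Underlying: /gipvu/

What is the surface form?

[gipfu]

/v/ after /p/ (voiceless) → [f]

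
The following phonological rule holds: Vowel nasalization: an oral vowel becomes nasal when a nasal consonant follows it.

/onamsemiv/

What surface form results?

/o/ before nasal /n/ → [õ]
/a/ before nasal /m/ → [ã]
/e/ before nasal /m/ → [ẽ]

[õnãmsẽmiv]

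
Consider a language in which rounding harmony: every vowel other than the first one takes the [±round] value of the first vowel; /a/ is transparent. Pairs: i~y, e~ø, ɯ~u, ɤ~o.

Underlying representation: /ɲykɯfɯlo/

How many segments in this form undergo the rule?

2

/ɯ/ harmonizes with /y/ ([+round]) → [u]
/ɯ/ harmonizes with /y/ ([+round]) → [u]
2 segments change.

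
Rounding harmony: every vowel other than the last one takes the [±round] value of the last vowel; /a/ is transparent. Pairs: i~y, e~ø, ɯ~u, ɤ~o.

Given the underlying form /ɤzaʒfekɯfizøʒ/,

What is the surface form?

[ozaʒføkufyzøʒ]

/ɤ/ harmonizes with /ø/ ([+round]) → [o]
/e/ harmonizes with /ø/ ([+round]) → [ø]
/ɯ/ harmonizes with /ø/ ([+round]) → [u]
/i/ harmonizes with /ø/ ([+round]) → [y]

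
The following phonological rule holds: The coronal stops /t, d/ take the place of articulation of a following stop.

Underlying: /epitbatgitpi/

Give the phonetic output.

[epipbakgippi]

/t/ before /b/ (labial) → [p]
/t/ before /g/ (velar) → [k]
/t/ before /p/ (labial) → [p]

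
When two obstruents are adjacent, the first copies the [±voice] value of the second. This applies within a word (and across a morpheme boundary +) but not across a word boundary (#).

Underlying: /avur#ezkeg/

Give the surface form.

/z/ before /k/ (voiceless) → [s]

[avur#eskeg]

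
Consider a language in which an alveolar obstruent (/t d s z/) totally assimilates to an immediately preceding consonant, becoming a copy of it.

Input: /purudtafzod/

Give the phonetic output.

[puruddaffod]

/t/ after /d/ → [d] (total assimilation)
/z/ after /f/ → [f] (total assimilation)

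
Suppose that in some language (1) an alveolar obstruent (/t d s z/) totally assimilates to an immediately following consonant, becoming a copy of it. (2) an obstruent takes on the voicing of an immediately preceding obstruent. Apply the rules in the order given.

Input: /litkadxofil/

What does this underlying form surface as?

[likkaxxofil]

Rule 1: /t/ before /k/ → [k] (total assimilation)
Rule 1: /d/ before /x/ → [x] (total assimilation)
After rule 1: likkaxxofil
Rule 2: no segment meets the rule's conditions; no change.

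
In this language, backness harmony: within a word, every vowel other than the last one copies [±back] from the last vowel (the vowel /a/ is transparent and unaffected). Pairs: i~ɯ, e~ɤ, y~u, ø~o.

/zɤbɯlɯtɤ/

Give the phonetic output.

no segment meets the rule's conditions; no change.

[zɤbɯlɯtɤ]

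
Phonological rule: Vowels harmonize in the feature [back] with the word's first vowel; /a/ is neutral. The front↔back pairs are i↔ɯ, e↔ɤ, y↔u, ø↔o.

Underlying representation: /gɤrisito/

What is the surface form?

/i/ harmonizes with /ɤ/ ([+back]) → [ɯ]
/i/ harmonizes with /ɤ/ ([+back]) → [ɯ]

[gɤrɯsɯto]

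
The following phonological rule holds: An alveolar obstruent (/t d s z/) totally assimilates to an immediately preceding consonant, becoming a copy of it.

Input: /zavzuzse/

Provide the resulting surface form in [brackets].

/z/ after /v/ → [v] (total assimilation)
/s/ after /z/ → [z] (total assimilation)

[zavvuzze]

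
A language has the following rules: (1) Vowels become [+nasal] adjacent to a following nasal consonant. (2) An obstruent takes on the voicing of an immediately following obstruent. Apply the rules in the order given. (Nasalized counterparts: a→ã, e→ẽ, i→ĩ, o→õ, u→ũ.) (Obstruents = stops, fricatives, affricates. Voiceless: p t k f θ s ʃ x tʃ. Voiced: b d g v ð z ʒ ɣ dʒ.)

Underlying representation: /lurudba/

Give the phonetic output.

[lurudba]

Rule 1: no segment meets the rule's conditions; no change.
After rule 1: lurudba
Rule 2: no segment meets the rule's conditions; no change.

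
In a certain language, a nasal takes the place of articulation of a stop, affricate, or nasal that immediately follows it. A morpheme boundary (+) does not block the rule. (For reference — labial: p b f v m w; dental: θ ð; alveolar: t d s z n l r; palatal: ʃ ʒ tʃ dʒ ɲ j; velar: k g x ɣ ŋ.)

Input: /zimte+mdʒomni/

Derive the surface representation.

/m/ before /t/ (alveolar) → [n]
/m/ before /dʒ/ (palatal) → [ɲ]
/m/ before /n/ (alveolar) → [n]

[zinte+ɲdʒonni]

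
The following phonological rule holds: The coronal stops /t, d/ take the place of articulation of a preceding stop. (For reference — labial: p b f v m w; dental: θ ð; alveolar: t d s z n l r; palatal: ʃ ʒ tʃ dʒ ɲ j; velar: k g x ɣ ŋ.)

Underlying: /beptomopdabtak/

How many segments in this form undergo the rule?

3

/t/ after /p/ (labial) → [p]
/d/ after /p/ (labial) → [b]
/t/ after /b/ (labial) → [p]
3 segments change.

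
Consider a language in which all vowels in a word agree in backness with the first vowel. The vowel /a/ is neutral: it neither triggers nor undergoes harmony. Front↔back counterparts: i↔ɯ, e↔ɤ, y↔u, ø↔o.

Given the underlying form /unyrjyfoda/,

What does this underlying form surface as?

[unurjufoda]

/y/ harmonizes with /u/ ([+back]) → [u]
/y/ harmonizes with /u/ ([+back]) → [u]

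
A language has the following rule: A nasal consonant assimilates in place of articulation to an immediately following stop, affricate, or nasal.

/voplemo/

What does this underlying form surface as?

[voplemo]

no segment meets the rule's conditions; no change.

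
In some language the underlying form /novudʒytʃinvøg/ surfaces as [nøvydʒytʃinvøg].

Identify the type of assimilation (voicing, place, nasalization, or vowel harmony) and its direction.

/o/→[ø] /u/→[y].
Vowels agree with the last vowel, so the harmony is regressive.

vowel harmony, regressive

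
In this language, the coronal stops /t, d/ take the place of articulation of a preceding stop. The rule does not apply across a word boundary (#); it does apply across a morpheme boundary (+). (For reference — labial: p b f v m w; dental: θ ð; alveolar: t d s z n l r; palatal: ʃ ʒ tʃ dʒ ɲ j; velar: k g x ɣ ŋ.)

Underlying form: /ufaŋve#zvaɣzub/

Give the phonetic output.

no segment meets the rule's conditions; no change.

[ufaŋve#zvaɣzub]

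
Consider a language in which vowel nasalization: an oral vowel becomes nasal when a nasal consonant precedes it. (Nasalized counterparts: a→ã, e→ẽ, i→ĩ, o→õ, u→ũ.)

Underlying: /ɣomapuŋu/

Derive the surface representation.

[ɣomãpuŋũ]

/a/ after nasal /m/ → [ã]
/u/ after nasal /ŋ/ → [ũ]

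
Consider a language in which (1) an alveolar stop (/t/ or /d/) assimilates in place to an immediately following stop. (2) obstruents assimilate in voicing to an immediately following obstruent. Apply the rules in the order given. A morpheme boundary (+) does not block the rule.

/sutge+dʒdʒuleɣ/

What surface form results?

[sugge+dʒdʒuleɣ]

Rule 1: /t/ before /g/ (velar) → [k]
After rule 1: sukge+dʒdʒuleɣ
Rule 2: /k/ before /g/ (voiced) → [g]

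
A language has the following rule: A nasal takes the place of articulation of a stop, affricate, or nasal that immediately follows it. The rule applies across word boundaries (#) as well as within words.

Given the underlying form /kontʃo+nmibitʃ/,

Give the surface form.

/n/ before /tʃ/ (palatal) → [ɲ]
/n/ before /m/ (labial) → [m]

[koɲtʃo+mmibitʃ]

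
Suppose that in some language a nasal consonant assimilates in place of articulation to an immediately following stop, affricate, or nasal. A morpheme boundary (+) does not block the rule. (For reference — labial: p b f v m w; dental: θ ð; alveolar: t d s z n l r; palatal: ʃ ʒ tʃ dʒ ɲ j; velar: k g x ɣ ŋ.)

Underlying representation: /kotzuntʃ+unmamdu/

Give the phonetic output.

/n/ before /tʃ/ (palatal) → [ɲ]
/n/ before /m/ (labial) → [m]
/m/ before /d/ (alveolar) → [n]

[kotzuɲtʃ+ummandu]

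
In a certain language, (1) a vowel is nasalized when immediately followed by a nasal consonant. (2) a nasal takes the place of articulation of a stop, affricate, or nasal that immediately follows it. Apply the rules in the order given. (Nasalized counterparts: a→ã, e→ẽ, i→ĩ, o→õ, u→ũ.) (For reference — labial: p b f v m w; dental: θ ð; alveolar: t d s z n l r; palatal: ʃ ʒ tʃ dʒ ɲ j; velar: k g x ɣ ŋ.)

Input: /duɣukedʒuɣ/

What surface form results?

[duɣukedʒuɣ]

Rule 1: no segment meets the rule's conditions; no change.
After rule 1: duɣukedʒuɣ
Rule 2: no segment meets the rule's conditions; no change.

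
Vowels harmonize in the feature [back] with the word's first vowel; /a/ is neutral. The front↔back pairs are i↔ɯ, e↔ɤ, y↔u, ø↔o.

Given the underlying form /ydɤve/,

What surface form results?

/ɤ/ harmonizes with /y/ ([-back]) → [e]

[ydeve]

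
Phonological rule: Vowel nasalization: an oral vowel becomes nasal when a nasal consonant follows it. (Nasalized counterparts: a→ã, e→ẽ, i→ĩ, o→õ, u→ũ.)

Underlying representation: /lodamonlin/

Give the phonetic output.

/a/ before nasal /m/ → [ã]
/o/ before nasal /n/ → [õ]
/i/ before nasal /n/ → [ĩ]

[lodãmõnlĩn]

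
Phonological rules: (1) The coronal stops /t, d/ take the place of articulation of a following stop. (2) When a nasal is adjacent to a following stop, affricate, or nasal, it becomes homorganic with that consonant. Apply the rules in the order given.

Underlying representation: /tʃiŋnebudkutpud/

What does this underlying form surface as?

[tʃinnebugkuppud]

Rule 1: /d/ before /k/ (velar) → [g]
Rule 1: /t/ before /p/ (labial) → [p]
After rule 1: tʃiŋnebugkuppud
Rule 2: /ŋ/ before /n/ (alveolar) → [n]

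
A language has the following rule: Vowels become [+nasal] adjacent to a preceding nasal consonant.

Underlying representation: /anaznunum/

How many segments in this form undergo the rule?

/a/ after nasal /n/ → [ã]
/u/ after nasal /n/ → [ũ]
/u/ after nasal /n/ → [ũ]
3 segments change.

3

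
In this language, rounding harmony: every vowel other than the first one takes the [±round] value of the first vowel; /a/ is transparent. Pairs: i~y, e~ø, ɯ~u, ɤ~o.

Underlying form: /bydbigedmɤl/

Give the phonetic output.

[bydbygødmol]

/i/ harmonizes with /y/ ([+round]) → [y]
/e/ harmonizes with /y/ ([+round]) → [ø]
/ɤ/ harmonizes with /y/ ([+round]) → [o]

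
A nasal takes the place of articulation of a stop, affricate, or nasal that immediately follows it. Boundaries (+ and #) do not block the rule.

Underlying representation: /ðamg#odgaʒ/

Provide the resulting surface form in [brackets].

/m/ before /g/ (velar) → [ŋ]

[ðaŋg#odgaʒ]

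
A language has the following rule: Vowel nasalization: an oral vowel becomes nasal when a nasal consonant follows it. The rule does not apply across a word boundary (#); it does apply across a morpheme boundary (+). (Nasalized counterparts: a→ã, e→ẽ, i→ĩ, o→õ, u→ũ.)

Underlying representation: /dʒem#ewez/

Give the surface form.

/e/ before nasal /m/ → [ẽ]

[dʒẽm#ewez]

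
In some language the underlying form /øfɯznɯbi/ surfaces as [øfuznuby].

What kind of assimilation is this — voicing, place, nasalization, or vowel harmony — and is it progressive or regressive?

vowel harmony, progressive

/ɯ/→[u] /ɯ/→[u] /i/→[y].
Vowels agree with the first vowel, so the harmony is progressive.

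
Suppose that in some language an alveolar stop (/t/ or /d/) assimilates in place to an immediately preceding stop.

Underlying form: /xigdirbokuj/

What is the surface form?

/d/ after /g/ (velar) → [g]

[xiggirbokuj]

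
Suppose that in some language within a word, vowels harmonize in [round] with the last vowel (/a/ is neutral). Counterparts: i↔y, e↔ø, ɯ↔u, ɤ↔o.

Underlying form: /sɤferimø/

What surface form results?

/ɤ/ harmonizes with /ø/ ([+round]) → [o]
/e/ harmonizes with /ø/ ([+round]) → [ø]
/i/ harmonizes with /ø/ ([+round]) → [y]

[soførymø]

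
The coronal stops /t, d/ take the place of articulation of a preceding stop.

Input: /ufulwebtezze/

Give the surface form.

[ufulwebpezze]

/t/ after /b/ (labial) → [p]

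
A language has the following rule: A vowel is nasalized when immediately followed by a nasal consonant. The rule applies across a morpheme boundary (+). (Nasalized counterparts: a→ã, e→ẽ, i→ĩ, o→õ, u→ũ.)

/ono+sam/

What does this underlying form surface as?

/o/ before nasal /n/ → [õ]
/a/ before nasal /m/ → [ã]

[õno+sãm]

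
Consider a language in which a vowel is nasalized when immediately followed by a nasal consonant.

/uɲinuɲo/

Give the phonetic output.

[ũɲĩnũɲo]

/u/ before nasal /ɲ/ → [ũ]
/i/ before nasal /n/ → [ĩ]
/u/ before nasal /ɲ/ → [ũ]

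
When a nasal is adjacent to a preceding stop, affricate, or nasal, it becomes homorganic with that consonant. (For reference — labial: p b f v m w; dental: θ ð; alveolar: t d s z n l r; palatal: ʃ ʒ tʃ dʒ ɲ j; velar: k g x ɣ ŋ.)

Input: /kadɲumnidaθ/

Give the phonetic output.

[kadnummidaθ]

/ɲ/ after /d/ (alveolar) → [n]
/n/ after /m/ (labial) → [m]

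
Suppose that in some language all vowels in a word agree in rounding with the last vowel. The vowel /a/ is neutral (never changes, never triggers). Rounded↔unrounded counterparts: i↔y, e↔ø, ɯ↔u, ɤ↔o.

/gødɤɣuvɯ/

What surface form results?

[gedɤɣɯvɯ]

/ø/ harmonizes with /ɯ/ ([-round]) → [e]
/u/ harmonizes with /ɯ/ ([-round]) → [ɯ]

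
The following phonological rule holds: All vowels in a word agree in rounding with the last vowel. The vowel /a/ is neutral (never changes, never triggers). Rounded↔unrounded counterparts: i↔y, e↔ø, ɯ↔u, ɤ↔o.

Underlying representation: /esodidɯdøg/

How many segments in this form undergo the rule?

3

/e/ harmonizes with /ø/ ([+round]) → [ø]
/i/ harmonizes with /ø/ ([+round]) → [y]
/ɯ/ harmonizes with /ø/ ([+round]) → [u]
3 segments change.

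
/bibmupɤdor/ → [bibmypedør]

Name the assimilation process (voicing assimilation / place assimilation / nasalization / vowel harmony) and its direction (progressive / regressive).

/u/→[y] /ɤ/→[e] /o/→[ø].
Vowels agree with the first vowel, so the harmony is progressive.

vowel harmony, progressive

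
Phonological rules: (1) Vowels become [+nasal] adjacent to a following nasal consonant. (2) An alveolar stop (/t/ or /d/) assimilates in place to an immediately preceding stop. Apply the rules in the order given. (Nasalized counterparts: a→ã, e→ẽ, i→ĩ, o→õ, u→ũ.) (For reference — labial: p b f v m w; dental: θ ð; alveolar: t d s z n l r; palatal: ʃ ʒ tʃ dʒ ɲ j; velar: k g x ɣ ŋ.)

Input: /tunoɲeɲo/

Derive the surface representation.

Rule 1: /u/ before nasal /n/ → [ũ]
Rule 1: /o/ before nasal /ɲ/ → [õ]
Rule 1: /e/ before nasal /ɲ/ → [ẽ]
After rule 1: tũnõɲẽɲo
Rule 2: no segment meets the rule's conditions; no change.

[tũnõɲẽɲo]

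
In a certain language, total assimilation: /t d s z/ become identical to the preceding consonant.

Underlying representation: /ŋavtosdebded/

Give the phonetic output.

[ŋavvossebbed]

/t/ after /v/ → [v] (total assimilation)
/d/ after /s/ → [s] (total assimilation)
/d/ after /b/ → [b] (total assimilation)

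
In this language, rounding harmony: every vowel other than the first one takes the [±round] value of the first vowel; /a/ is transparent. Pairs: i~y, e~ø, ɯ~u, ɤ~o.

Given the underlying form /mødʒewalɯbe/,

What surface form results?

/e/ harmonizes with /ø/ ([+round]) → [ø]
/ɯ/ harmonizes with /ø/ ([+round]) → [u]
/e/ harmonizes with /ø/ ([+round]) → [ø]

[mødʒøwalubø]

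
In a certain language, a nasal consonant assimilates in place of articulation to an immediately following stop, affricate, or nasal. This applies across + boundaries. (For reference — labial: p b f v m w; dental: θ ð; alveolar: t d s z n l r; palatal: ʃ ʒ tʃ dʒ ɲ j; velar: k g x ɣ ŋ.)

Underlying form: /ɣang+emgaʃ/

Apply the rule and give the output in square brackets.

[ɣaŋg+eŋgaʃ]

/n/ before /g/ (velar) → [ŋ]
/m/ before /g/ (velar) → [ŋ]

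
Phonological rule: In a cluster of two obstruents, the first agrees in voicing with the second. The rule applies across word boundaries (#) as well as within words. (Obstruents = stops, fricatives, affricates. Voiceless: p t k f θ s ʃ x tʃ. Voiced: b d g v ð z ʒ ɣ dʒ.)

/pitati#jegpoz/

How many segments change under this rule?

/g/ before /p/ (voiceless) → [k]
1 segment changes.

1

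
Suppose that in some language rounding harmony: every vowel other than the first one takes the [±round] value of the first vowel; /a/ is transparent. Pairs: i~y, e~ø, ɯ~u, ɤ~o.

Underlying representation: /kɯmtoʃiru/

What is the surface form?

/o/ harmonizes with /ɯ/ ([-round]) → [ɤ]
/u/ harmonizes with /ɯ/ ([-round]) → [ɯ]

[kɯmtɤʃirɯ]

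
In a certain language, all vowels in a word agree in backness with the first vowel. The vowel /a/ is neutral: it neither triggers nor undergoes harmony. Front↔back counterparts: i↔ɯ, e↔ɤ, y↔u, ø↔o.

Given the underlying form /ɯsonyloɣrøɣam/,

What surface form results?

/y/ harmonizes with /ɯ/ ([+back]) → [u]
/ø/ harmonizes with /ɯ/ ([+back]) → [o]

[ɯsonuloɣroɣam]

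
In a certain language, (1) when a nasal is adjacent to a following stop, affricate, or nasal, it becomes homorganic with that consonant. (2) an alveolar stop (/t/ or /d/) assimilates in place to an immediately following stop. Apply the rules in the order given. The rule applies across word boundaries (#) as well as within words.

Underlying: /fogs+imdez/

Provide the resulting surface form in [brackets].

[fogs+indez]

Rule 1: /m/ before /d/ (alveolar) → [n]
After rule 1: fogs+indez
Rule 2: no segment meets the rule's conditions; no change.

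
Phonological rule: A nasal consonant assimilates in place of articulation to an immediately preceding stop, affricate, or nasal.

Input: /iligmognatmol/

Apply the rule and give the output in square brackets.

[iligŋogŋatnol]

/m/ after /g/ (velar) → [ŋ]
/n/ after /g/ (velar) → [ŋ]
/m/ after /t/ (alveolar) → [n]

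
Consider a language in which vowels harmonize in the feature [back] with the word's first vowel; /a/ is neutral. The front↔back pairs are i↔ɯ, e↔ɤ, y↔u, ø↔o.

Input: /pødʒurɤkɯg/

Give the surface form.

/u/ harmonizes with /ø/ ([-back]) → [y]
/ɤ/ harmonizes with /ø/ ([-back]) → [e]
/ɯ/ harmonizes with /ø/ ([-back]) → [i]

[pødʒyrekig]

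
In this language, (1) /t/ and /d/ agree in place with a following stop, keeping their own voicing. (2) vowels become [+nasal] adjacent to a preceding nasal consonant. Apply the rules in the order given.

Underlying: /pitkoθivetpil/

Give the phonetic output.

Rule 1: /t/ before /k/ (velar) → [k]
Rule 1: /t/ before /p/ (labial) → [p]
After rule 1: pikkoθiveppil
Rule 2: no segment meets the rule's conditions; no change.

[pikkoθiveppil]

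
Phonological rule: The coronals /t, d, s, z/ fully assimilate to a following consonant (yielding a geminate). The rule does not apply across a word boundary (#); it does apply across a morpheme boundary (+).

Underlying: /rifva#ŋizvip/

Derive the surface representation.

/z/ before /v/ → [v] (total assimilation)

[rifva#ŋivvip]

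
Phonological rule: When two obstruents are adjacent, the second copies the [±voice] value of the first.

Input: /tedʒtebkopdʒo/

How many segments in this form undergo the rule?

3

/t/ after /dʒ/ (voiced) → [d]
/k/ after /b/ (voiced) → [g]
/dʒ/ after /p/ (voiceless) → [tʃ]
3 segments change.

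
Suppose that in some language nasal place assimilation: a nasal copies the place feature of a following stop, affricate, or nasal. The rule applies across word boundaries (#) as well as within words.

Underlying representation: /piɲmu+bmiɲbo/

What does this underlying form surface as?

[pimmu+bmimbo]

/ɲ/ before /m/ (labial) → [m]
/ɲ/ before /b/ (labial) → [m]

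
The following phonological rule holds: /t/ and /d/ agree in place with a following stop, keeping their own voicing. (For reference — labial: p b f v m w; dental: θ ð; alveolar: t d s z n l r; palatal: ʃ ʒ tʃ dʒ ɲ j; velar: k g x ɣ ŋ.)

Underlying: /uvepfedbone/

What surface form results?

[uvepfebbone]

/d/ before /b/ (labial) → [b]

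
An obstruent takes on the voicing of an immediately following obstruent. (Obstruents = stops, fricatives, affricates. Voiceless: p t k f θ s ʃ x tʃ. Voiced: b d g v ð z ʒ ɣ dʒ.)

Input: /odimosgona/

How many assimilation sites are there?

/s/ before /g/ (voiced) → [z]
1 segment changes.

1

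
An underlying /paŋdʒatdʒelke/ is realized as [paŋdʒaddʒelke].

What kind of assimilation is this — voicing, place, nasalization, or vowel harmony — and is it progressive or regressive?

voicing assimilation, regressive

/t/→[d].
Each target copies a feature from the following segment, so the direction is regressive.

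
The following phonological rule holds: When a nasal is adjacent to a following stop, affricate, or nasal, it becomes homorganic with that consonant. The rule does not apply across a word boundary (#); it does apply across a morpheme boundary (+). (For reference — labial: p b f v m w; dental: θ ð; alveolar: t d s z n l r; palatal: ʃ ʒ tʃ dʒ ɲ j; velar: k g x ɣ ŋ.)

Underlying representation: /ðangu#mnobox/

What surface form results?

[ðaŋgu#nnobox]

/n/ before /g/ (velar) → [ŋ]
/m/ before /n/ (alveolar) → [n]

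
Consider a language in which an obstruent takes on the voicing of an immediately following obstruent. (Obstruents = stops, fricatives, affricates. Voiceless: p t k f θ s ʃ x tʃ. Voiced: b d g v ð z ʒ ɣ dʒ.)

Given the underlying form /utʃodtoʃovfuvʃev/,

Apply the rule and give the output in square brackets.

/d/ before /t/ (voiceless) → [t]
/v/ before /f/ (voiceless) → [f]
/v/ before /ʃ/ (voiceless) → [f]

[utʃottoʃoffufʃev]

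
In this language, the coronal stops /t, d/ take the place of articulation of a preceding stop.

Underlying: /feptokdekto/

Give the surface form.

/t/ after /p/ (labial) → [p]
/d/ after /k/ (velar) → [g]
/t/ after /k/ (velar) → [k]

[feppokgekko]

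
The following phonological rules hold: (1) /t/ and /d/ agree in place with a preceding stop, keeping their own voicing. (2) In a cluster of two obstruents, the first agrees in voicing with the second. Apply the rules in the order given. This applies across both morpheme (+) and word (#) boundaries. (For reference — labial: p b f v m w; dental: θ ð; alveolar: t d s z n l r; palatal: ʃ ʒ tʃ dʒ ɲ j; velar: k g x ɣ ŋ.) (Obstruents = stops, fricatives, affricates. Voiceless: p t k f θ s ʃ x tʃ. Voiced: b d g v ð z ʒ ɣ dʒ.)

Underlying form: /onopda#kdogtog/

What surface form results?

Rule 1: /d/ after /p/ (labial) → [b]
Rule 1: /d/ after /k/ (velar) → [g]
Rule 1: /t/ after /g/ (velar) → [k]
After rule 1: onopba#kgogkog
Rule 2: /p/ before /b/ (voiced) → [b]
Rule 2: /k/ before /g/ (voiced) → [g]
Rule 2: /g/ before /k/ (voiceless) → [k]

[onobba#ggokkog]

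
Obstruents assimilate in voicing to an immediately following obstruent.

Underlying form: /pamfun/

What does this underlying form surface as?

no segment meets the rule's conditions; no change.

[pamfun]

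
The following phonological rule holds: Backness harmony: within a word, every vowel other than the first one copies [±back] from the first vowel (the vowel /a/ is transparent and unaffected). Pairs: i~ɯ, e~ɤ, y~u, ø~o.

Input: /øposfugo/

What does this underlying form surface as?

[øpøsfygø]

/o/ harmonizes with /ø/ ([-back]) → [ø]
/u/ harmonizes with /ø/ ([-back]) → [y]
/o/ harmonizes with /ø/ ([-back]) → [ø]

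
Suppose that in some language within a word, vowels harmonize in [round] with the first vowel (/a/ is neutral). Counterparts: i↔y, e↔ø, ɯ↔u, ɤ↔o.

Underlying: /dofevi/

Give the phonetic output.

[doføvy]

/e/ harmonizes with /o/ ([+round]) → [ø]
/i/ harmonizes with /o/ ([+round]) → [y]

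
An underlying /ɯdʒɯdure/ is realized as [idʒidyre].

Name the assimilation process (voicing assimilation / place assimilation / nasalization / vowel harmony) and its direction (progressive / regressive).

/ɯ/→[i] /ɯ/→[i] /u/→[y].
Vowels agree with the last vowel, so the harmony is regressive.

vowel harmony, regressive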